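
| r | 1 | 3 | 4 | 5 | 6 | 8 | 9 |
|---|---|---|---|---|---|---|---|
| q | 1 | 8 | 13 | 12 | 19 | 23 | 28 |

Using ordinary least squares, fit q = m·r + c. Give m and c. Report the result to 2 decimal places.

m = 3.25, c = -1.84

Entries of MᵀM: Σr·r = 232, Σr = 36, Σ1 = 7.
For Mᵀq: Σr·q = 687, Σq = 104.
MᵀM·[m, c]ᵀ = Mᵀq becomes [[232, 36]; [36, 7]]·[m, c]ᵀ = [687, 104]ᵀ.
Eliminating c: 7·(row 1) − 36·(row 2) gives 328·m = 7·687 − 36·104 = 1065, so m = 1065/328.
Then c = (104 − 36·(1065/328))/7 = -151/82.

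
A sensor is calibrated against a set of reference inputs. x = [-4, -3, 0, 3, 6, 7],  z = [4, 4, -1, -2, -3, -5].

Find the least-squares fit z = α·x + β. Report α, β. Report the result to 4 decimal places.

Forming AᵀA = [[119, 9]; [9, 6]] and Aᵀz = [-87, -3]ᵀ gives AᵀA·[α, β]ᵀ = Aᵀz.
det = 119·6 − 9² = 633.
α = ((-87)·6 − 9·(-3))/633 = -165/211; β = (119·(-3) − 9·(-87))/633 = 142/211.

α = -0.7820, β = 0.6730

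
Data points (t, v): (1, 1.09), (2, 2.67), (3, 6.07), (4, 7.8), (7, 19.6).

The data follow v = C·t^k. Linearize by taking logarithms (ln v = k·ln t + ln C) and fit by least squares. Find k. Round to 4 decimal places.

k = 1.4932

Linearized form: ln v = k·ln t + ln C. From the 5 transformed points,
AᵀA = [[7.3958, 5.1240]; [5.1240, 5]], rhs = [11.2997, 7.9013]ᵀ  (here Σln t = 5.1240, Σ(ln t)² = 7.3958, Σln v = 7.9013, Σln t·ln v = 11.2997).
Δ = 7.3958·5 − (5.1240)² = 10.7239; k = (11.2997·5 − 5.1240·7.9013)/10.7239 = 1.49316, ln C = (7.3958·7.9013 − 5.1240·11.2997)/10.7239 = 0.05008.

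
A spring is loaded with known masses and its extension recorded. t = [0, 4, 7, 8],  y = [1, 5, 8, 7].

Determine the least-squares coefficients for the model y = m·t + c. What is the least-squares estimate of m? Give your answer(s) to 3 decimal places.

The normal system XᵀX·[m, c]ᵀ = Xᵀy is [[129, 19]; [19, 4]]·[m, c]ᵀ = [132, 21]ᵀ.
Eliminating c: 4·(row 1) − 19·(row 2) gives 155·m = 4·132 − 19·21 = 129, so m = 129/155.
Then c = (21 − 19·(129/155))/4 = 201/155.

m = 0.832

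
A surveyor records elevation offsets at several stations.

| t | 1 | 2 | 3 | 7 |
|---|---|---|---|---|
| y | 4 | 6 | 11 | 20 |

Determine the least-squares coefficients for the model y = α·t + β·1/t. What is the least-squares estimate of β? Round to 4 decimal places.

β = 1.3514

Compute the Gram sums: Σt·t = 63, Σt·1/t = 4, Σ1/t·1/t = 2437/1764.
And Σt·y = 189, Σ1/t·y = 284/21.
AᵀA·[α, β]ᵀ = Aᵀy becomes [[63, 4]; [4, 2437/1764]]·[α, β]ᵀ = [189, 284/21]ᵀ.
Δ = 63·(2437/1764) − 4² = 1989/28.
α = (189·(2437/1764) − 4·(284/21))/(1989/28) = 17389/5967; β = (63·(284/21) − 4·189)/(1989/28) = 896/663.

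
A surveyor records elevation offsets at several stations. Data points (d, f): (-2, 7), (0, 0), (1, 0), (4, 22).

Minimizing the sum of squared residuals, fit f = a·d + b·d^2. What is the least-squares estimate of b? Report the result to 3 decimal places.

b = 1.514

Sums needed: Σd·d = 21, Σd·d^2 = 57, Σd^2·d^2 = 273.
And Σd·f = 74, Σd^2·f = 380.
Normal equations: [[21, 57]; [57, 273]]·[a, b]ᵀ = [74, 380]ᵀ.
Determinant 21·273 − 57² = 2484.
a = (74·273 − 57·380)/2484 = -27/46; b = (21·380 − 57·74)/2484 = 209/138.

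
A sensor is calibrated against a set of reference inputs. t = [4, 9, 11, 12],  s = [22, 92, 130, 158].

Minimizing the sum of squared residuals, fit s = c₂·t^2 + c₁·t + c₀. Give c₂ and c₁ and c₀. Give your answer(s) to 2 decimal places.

Setting ∂/∂c₂ … = 0 gives: 42194·c₂ + 3852·c₁ + 362·c₀ = 46286;  3852·c₂ + 362·c₁ + 36·c₀ = 4242;  362·c₂ + 36·c₁ + 4·c₀ = 402.
(Σt^2·t^2 = 42194, Σt^2·t = 3852, Σt^2 = 362, Σt·t = 362, Σt = 36, Σ1 = 4, Σt^2·s = 46286, Σt·s = 4242, Σs = 402.)
Solving the 3×3 system (Gaussian elimination) gives c₂ = 2867/2809, c₁ = 1311/2809, c₀ = 11042/2809.

c₂ = 1.02, c₁ = 0.47, c₀ = 3.93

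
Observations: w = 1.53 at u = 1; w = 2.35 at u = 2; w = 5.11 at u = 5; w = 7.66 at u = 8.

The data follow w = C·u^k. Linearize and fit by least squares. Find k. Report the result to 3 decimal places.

With ln wᵢ as the transformed response and ln uᵢ as the regressor:
Σln u = 4.3820, Σ(ln u)² = 7.3948, Σln w = 4.9469, Σln u·ln w = 7.4513.
Equations: 7.3948·k + 4.3820·ln C = 7.4513;  4.3820·k + 4·ln C = 4.9469.
Solving (det = 10.3771): k = 0.78325, ln C = 0.37867.

k = 0.783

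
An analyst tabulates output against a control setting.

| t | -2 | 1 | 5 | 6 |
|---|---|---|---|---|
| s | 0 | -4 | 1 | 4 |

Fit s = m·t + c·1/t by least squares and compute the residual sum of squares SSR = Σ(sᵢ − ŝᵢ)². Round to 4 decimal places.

Entries of XᵀX: Σt·t = 66, Σt·1/t = 4, Σ1/t·1/t = 593/450.
And Σt·s = 25, Σ1/t·s = -47/15.
Eliminating c: (593/450)·(row 1) − 4·(row 2) gives (5323/75)·m = (593/450)·25 − 4·(-47/15) = 4093/90, so m = 20465/31938.
Then c = ((-47/15) − 4·(20465/31938))/(593/450) = -23010/5323.
Residuals: -14050/15969, -10157/31938, -42775/31938, 4662/5323; SSR = 109741/31938.

SSR = 3.4361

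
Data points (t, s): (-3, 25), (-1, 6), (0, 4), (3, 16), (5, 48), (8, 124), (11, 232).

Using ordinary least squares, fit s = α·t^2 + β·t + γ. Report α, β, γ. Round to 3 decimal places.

α = 2.001, β = -1.134, γ = 3.274

The normal system XᵀX·[α, β, γ]ᵀ = Xᵀs is [[19525, 1967, 229]; [1967, 229, 23]; [229, 23, 7]]·[α, β, γ]ᵀ = [37583, 3751, 455]ᵀ.
Row-reducing yields α = 144365/72156, β = -81847/72156, γ = 19689/6013.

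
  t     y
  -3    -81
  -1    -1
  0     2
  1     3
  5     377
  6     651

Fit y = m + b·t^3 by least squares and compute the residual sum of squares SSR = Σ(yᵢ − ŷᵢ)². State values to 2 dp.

Sums needed: Σ1 = 6, Σt^3 = 314, Σt^3·t^3 = 63012.
For Mᵀy: Σy = 951, Σt^3·y = 189932.
Normal equations: [[6, 314]; [314, 63012]]·[m, b]ᵀ = [951, 189932]ᵀ.
Δ = 6·63012 − 314² = 279476.
m = (951·63012 − 314·189932)/279476 = 71441/69869; b = (6·189932 − 314·951)/279476 = 420489/139738.
Residuals: -108457/139738, 137869/139738, 68297/69869, -144157/139738, -209/1282, 466/69869; SSR = 253080/69869.

SSR = 3.62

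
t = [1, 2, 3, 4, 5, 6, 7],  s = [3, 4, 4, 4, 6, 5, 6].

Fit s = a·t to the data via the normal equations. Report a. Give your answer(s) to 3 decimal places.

a = 1.007

From the data, Σt·t = 140.
For Aᵀs: Σt·s = 141.
Hence a = 141 / 140 ≈ 1.00714.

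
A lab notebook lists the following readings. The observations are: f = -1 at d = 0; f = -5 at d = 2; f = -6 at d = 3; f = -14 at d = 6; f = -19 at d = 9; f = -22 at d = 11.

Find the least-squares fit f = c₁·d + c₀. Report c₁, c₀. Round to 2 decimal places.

Sums needed: Σd·d = 251, Σd = 31, Σ1 = 6.
Moment sums: Σd·f = -525, Σf = -67.
XᵀX·[c₁, c₀]ᵀ = Xᵀf becomes [[251, 31]; [31, 6]]·[c₁, c₀]ᵀ = [-525, -67]ᵀ.
Δ = 251·6 − 31² = 545.
c₁ = ((-525)·6 − 31·(-67))/545 = -1073/545; c₀ = (251·(-67) − 31·(-525))/545 = -542/545.

c₁ = -1.97, c₀ = -0.99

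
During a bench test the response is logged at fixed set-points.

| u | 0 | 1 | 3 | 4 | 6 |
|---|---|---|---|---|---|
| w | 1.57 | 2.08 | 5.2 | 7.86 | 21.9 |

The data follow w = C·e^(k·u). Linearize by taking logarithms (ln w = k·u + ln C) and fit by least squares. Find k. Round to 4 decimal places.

k = 0.4430

Taking logs, ln w = k·u + ln C, so regress ln w on u.
Σu = 14.0000, Σ(u)² = 62.0000, Σln w = 7.9804, Σu·ln w = 32.4444.
Normal system: [[62.0000, 14.0000]; [14.0000, 5]]·[k, ln C]ᵀ = [32.4444, 7.9804]ᵀ.
Δ = 62.0000·5 − (14.0000)² = 114.0000; k = (32.4444·5 − 14.0000·7.9804)/114.0000 = 0.44295, ln C = (62.0000·7.9804 − 14.0000·32.4444)/114.0000 = 0.35580.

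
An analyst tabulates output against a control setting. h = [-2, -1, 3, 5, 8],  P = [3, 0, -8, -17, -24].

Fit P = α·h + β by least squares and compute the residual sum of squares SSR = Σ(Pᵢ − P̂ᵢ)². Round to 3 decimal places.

Compute the Gram sums: Σh·h = 103, Σh = 13, Σ1 = 5.
Right-hand side: Σh·P = -307, ΣP = -46.
Normal equations: [[103, 13]; [13, 5]]·[α, β]ᵀ = [-307, -46]ᵀ.
Eliminating β: 5·(row 1) − 13·(row 2) gives 346·α = 5·(-307) − 13·(-46) = -937, so α = -937/346.
Then β = ((-46) − 13·(-937/346))/5 = -747/346.
Residuals: -89/346, -95/173, 395/173, -225/173, -61/346; SSR = 2527/346.

SSR = 7.303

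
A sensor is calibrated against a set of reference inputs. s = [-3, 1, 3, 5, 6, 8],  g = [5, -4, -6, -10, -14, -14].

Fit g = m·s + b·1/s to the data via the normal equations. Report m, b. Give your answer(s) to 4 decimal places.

m = -1.8880, b = -1.8551

Setting ∂/∂m … = 0 gives: 144·m + 6·b = -283;  6·m + (2089/1600)·b = -55/4.
Δ = 144·(2089/1600) − 6² = 15201/100.
m = ((-283)·(2089/1600) − 6·(-55/4))/(15201/100) = -459187/243216; b = (144·(-55/4) − 6·(-283))/(15201/100) = -9400/5067.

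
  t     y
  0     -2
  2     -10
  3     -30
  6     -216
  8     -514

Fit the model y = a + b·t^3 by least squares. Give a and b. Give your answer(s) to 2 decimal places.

AᵀA·[a, b]ᵀ = Aᵀy reads: 5·a + 763·b = -772;  763·a + 309593·b = -310714.
Eliminating b: 309593·(row 1) − 763·(row 2) gives 965796·a = 309593·(-772) − 763·(-310714) = -1931014, so a = -965507/482898.
Then b = ((-310714) − 763·(-965507/482898))/309593 = -482267/482898.

a = -2.00, b = -1.00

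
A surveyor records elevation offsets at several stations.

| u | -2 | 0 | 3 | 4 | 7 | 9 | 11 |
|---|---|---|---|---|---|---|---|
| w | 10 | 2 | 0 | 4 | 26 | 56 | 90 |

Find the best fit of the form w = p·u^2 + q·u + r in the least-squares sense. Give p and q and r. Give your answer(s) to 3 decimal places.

p = 1.041, q = -3.309, r = 0.358

Forming MᵀM = [[23956, 2486, 280]; [2486, 280, 32]; [280, 32, 7]] and Mᵀw = [16804, 1672, 188]ᵀ gives MᵀM·[p, q, r]ᵀ = Mᵀw.
Row-reducing yields p = 50836/48849, q = -161650/48849, r = 17476/48849.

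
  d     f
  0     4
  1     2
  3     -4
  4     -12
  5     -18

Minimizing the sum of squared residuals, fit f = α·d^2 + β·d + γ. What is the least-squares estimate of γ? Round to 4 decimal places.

Setting ∂/∂α … = 0 gives: 963·α + 217·β + 51·γ = -676;  217·α + 51·β + 13·γ = -148;  51·α + 13·β + 5·γ = -28.
(Σd^2·d^2 = 963, Σd^2·d = 217, Σd^2 = 51, Σd·d = 51, Σd = 13, Σ1 = 5, Σd^2·f = -676, Σd·f = -148, Σf = -28.)
Inverting the 3×3 Gram matrix, [α, β, γ]ᵀ = [-115/154, -109/154, 27/7]ᵀ.

γ = 3.8571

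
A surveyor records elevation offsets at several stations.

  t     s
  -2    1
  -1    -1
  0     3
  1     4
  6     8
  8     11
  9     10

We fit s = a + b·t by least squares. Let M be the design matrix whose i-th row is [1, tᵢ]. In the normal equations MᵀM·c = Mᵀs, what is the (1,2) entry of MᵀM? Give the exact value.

21

Row 1 ↔ basis 1, column 2 ↔ basis t, so (MᵀM)_{1,2} = Σᵢ t = (1)·(-2) + (1)·(-1) + (1)·(0) + (1)·(1) + (1)·(6) + (1)·(8) + (1)·(9) = 21.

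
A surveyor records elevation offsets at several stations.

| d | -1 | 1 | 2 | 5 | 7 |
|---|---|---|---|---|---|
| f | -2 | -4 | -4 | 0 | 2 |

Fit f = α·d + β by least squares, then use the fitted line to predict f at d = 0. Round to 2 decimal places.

f̂ = -3.41

With design matrix X, XᵀX = [[80, 14]; [14, 5]] and Xᵀf = [4, -8]ᵀ.
Eliminating β: 5·(row 1) − 14·(row 2) gives 204·α = 5·4 − 14·(-8) = 132, so α = 11/17.
Then β = ((-8) − 14·(11/17))/5 = -58/17.
At d = 0: f̂ = (11/17)·(0) + (-58/17)·(1) = -58/17.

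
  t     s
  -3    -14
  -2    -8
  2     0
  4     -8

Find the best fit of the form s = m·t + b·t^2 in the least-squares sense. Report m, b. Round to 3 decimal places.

From the data, Σt·t = 33, Σt·t^2 = 37, Σt^2·t^2 = 369.
For Aᵀs: Σt·s = 26, Σt^2·s = -286.
Normal equations: [[33, 37]; [37, 369]]·[m, b]ᵀ = [26, -286]ᵀ.
det = 33·369 − 37² = 10808.
m = (26·369 − 37·(-286))/10808 = 2522/1351; b = (33·(-286) − 37·26)/10808 = -1300/1351.

m = 1.867, b = -0.962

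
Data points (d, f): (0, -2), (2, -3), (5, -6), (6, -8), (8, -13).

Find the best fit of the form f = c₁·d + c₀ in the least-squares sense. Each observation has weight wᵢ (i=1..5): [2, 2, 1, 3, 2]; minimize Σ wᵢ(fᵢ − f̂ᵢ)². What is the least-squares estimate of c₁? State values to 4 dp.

c₁ = -1.3103

Normal-equation sums: Σwᵢ·d·d = 269, Σwᵢ·d = 43, Σwᵢ·1 = 10.
Moment sums: Σwᵢ·d·f = -394, Σwᵢ·f = -66.
Δ = 269·10 − 43² = 841.
c₁ = ((-394)·10 − 43·(-66))/841 = -38/29; c₀ = (269·(-66) − 43·(-394))/841 = -28/29.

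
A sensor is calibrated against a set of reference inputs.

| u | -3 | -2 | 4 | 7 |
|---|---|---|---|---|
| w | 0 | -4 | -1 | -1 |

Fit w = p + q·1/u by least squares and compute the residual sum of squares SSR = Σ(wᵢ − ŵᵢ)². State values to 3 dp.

Entries of AᵀA: Σ1 = 4, Σ1/u = -37/84, Σ1/u·1/u = 3133/7056.
And Σw = -6, Σ1/u·w = 45/28.
det = 4·(3133/7056) − (-37/84)² = 3721/2352.
p = ((-6)·(3133/7056) − (-37/84)·(45/28))/(3721/2352) = -4601/3721; q = (4·(45/28) − (-37/84)·(-6))/(3721/2352) = 8904/3721.
Residuals: 7569/3721, -5831/3721, -1346/3721, -392/3721; SSR = 25062/3721.

SSR = 6.735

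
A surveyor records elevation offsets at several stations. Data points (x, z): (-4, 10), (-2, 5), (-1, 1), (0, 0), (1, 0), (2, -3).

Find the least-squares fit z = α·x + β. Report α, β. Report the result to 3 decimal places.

Setting ∂/∂α … = 0 gives: 26·α + (-4)·β = -57;  (-4)·α + 6·β = 13.
Eliminating β: 6·(row 1) − (-4)·(row 2) gives 140·α = 6·(-57) − (-4)·13 = -290, so α = -29/14.
Then β = (13 − (-4)·(-29/14))/6 = 11/14.

α = -2.071, β = 0.786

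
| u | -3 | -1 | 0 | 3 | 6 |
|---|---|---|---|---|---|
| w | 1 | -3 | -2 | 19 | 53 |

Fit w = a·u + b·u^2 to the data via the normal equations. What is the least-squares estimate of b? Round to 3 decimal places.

b = 1.001

Setting ∂/∂a … = 0 gives: 55·a + 215·b = 375;  215·a + 1459·b = 2085.
Eliminating b: 1459·(row 1) − 215·(row 2) gives 34020·a = 1459·375 − 215·2085 = 98850, so a = 3295/1134.
Then b = (2085 − 215·(3295/1134))/1459 = 1135/1134.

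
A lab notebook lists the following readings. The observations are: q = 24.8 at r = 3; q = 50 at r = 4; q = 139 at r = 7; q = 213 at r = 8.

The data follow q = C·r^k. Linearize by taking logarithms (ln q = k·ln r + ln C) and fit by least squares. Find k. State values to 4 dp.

Taking logs, ln q = k·ln r + ln C, so regress ln q on ln r.
AᵀA = [[11.2394, 6.5103]; [6.5103, 4]], rhs = [29.7012, 17.4186]ᵀ  (here Σln r = 6.5103, Σ(ln r)² = 11.2394, Σln q = 17.4186, Σln r·ln q = 29.7012).
Δ = 11.2394·4 − (6.5103)² = 2.5742; k = (29.7012·4 − 6.5103·17.4186)/2.5742 = 2.09976, ln C = (11.2394·17.4186 − 6.5103·29.7012)/2.5742 = 0.93717.

k = 2.0998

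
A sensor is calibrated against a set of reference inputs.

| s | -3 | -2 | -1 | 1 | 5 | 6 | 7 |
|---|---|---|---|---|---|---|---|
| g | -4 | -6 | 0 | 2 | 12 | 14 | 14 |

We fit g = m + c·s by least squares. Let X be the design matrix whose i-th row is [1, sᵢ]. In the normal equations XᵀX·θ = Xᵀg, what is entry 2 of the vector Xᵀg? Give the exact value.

Entry 2 ↔ basis s, so (Xᵀg)_{2} = Σᵢ (s)·gᵢ = (-3)·(-4) + (-2)·(-6) + (-1)·(0) + (1)·(2) + (5)·(12) + (6)·(14) + (7)·(14) = 268.

268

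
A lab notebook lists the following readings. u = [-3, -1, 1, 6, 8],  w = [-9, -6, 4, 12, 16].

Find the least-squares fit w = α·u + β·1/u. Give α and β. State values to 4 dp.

Entries of XᵀX: Σu·u = 111, Σu·1/u = 5, Σ1/u·1/u = 1241/576.
Moment sums: Σu·w = 237, Σ1/u·w = 17.
Eliminating β: (1241/576)·(row 1) − 5·(row 2) gives (41117/192)·α = (1241/576)·237 − 5·17 = 81719/192, so α = 81719/41117.
Then β = (17 − 5·(81719/41117))/(1241/576) = 134784/41117.

α = 1.9875, β = 3.2781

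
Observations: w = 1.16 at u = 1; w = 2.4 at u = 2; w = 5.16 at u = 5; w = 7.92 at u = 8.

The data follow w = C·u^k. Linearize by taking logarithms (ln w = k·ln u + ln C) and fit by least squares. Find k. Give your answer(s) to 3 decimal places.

k = 0.911

Taking logs, ln w = k·ln u + ln C, so regress ln w on ln u.
XᵀX = [[7.3948, 4.3820]; [4.3820, 4]], rhs = [7.5510, 4.7342]ᵀ  (here Σln u = 4.3820, Σ(ln u)² = 7.3948, Σln w = 4.7342, Σln u·ln w = 7.5510).
Δ = 7.3948·4 − (4.3820)² = 10.3771; k = (7.5510·4 − 4.3820·4.7342)/10.3771 = 0.91148, ln C = (7.3948·4.7342 − 4.3820·7.5510)/10.3771 = 0.18503.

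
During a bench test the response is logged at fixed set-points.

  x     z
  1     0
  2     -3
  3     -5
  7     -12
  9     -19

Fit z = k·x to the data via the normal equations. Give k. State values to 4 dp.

The normal equations are: 144·k = -276.
(Σx·x = 144, Σx·z = -276.)
Hence k = -276 / 144 ≈ -1.91667.

k = -1.9167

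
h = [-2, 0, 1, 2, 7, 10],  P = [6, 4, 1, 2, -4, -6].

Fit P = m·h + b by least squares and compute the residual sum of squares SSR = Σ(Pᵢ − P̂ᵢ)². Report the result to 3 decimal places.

Sums needed: Σh·h = 158, Σh = 18, Σ1 = 6.
And Σh·P = -95, ΣP = 3.
So AᵀA·[m, b]ᵀ = AᵀP: [[158, 18]; [18, 6]]·[m, b]ᵀ = [-95, 3]ᵀ.
Eliminating b: 6·(row 1) − 18·(row 2) gives 624·m = 6·(-95) − 18·3 = -624, so m = -1.
Then b = (3 − 18·(-1))/6 = 7/2.
Residuals: 1/2, 1/2, -3/2, 1/2, -1/2, 1/2; SSR = 7/2.

SSR = 3.500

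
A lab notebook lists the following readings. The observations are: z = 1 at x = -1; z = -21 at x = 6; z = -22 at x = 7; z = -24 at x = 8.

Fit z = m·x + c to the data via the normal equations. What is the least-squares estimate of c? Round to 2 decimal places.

From the data, Σx·x = 150, Σx = 20, Σ1 = 4.
For Mᵀz: Σx·z = -473, Σz = -66.
det = 150·4 − 20² = 200.
m = ((-473)·4 − 20·(-66))/200 = -143/50; c = (150·(-66) − 20·(-473))/200 = -11/5.

c = -2.20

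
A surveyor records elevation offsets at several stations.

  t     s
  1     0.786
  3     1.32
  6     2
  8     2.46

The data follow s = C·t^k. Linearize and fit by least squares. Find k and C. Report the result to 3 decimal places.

With ln sᵢ as the transformed response and ln tᵢ as the regressor:
AᵀA = [[8.7414, 4.9698]; [4.9698, 4]], rhs = [3.4188, 1.6301]ᵀ  (here Σln t = 4.9698, Σ(ln t)² = 8.7414, Σln s = 1.6301, Σln t·ln s = 3.4188).
Slope k = (n·Σln t·ln s − Σln t·Σln s)/(n·Σ(ln t)² − (Σln t)²) = (4·3.4188 − 4.9698·1.6301)/10.2667 = 0.54289; ln C = (Σln s − k·Σln t)/n = -0.26698, so C = exp(-0.26698) = 0.76569.

k = 0.543, C = 0.766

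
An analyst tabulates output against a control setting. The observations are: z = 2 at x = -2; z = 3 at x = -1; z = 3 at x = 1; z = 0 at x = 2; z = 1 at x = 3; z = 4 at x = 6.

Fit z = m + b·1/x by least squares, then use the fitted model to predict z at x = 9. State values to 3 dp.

The normal equations are: 6·m + (1/2)·b = 13;  (1/2)·m + (95/36)·b = 0.
Δ = 6·(95/36) − (1/2)² = 187/12.
m = (13·(95/36) − (1/2)·0)/(187/12) = 1235/561; b = (6·0 − (1/2)·13)/(187/12) = -78/187.
At x = 9: ẑ = (1235/561)·(1) + (-78/187)·(1/9) = 403/187.

ẑ = 2.155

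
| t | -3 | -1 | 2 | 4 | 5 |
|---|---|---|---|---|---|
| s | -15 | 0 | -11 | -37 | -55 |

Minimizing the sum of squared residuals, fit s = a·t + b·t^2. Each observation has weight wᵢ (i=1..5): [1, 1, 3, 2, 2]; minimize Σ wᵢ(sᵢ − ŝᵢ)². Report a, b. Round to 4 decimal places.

Entries of MᵀWM: Σwᵢ·t·t = 104, Σwᵢ·t·t^2 = 374, Σwᵢ·t^2·t^2 = 1892.
Right-hand side: Σwᵢ·t·s = -867, Σwᵢ·t^2·s = -4201.
Eliminating b: 1892·(row 1) − 374·(row 2) gives 56892·a = 1892·(-867) − 374·(-4201) = -69190, so a = -3145/2586.
Then b = ((-4201) − 374·(-3145/2586))/1892 = -56323/28446.

a = -1.2162, b = -1.9800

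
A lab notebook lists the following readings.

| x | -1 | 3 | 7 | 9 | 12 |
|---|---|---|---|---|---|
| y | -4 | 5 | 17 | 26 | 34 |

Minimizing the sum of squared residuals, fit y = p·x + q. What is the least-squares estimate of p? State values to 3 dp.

p = 3.000

Normal-equation sums: Σx·x = 284, Σx = 30, Σ1 = 5.
And Σx·y = 780, Σy = 78.
Δ = 284·5 − 30² = 520.
p = (780·5 − 30·78)/520 = 3; q = (284·78 − 30·780)/520 = -12/5.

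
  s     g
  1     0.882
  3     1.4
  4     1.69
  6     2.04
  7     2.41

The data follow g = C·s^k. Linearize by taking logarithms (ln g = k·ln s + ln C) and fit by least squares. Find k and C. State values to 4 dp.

With ln gᵢ as the transformed response and ln sᵢ as the regressor:
AᵀA = [[10.1257, 6.2226]; [6.2226, 5]], rhs = [4.0862, 2.3282]ᵀ  (here Σln s = 6.2226, Σ(ln s)² = 10.1257, Σln g = 2.3282, Σln s·ln g = 4.0862).
Solving (det = 11.9082): k = 0.49911, ln C = -0.15550, so C = exp(-0.15550) = 0.85598.

k = 0.4991, C = 0.8560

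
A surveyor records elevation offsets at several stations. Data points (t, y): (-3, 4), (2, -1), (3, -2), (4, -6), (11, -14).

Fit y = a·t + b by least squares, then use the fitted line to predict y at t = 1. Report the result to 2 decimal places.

ŷ = -0.64

The normal equations are: 159·a + 17·b = -198;  17·a + 5·b = -19.
Δ = 159·5 − 17² = 506.
a = ((-198)·5 − 17·(-19))/506 = -29/22; b = (159·(-19) − 17·(-198))/506 = 15/22.
At t = 1: ŷ = (-29/22)·(1) + (15/22)·(1) = -7/11.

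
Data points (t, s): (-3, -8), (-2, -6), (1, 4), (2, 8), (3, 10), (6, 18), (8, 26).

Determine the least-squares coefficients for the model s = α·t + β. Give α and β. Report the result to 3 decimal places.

α = 3.063, β = 0.864

Compute the Gram sums: Σt·t = 127, Σt = 15, Σ1 = 7.
Moment sums: Σt·s = 402, Σs = 52.
MᵀM·[α, β]ᵀ = Mᵀs becomes [[127, 15]; [15, 7]]·[α, β]ᵀ = [402, 52]ᵀ.
Eliminating β: 7·(row 1) − 15·(row 2) gives 664·α = 7·402 − 15·52 = 2034, so α = 1017/332.
Then β = (52 − 15·(1017/332))/7 = 287/332.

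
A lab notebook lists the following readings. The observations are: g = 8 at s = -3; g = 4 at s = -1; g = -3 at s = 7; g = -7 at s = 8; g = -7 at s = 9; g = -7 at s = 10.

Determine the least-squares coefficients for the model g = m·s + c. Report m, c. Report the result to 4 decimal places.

m = -1.1558, c = 3.7792

With design matrix A, AᵀA = [[304, 30]; [30, 6]] and Aᵀg = [-238, -12]ᵀ.
Eliminating c: 6·(row 1) − 30·(row 2) gives 924·m = 6·(-238) − 30·(-12) = -1068, so m = -89/77.
Then c = ((-12) − 30·(-89/77))/6 = 291/77.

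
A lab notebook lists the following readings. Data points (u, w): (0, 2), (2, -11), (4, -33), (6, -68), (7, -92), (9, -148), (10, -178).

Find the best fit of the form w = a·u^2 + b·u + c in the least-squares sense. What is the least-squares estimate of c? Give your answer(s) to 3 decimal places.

Compute the Gram sums: Σu^2·u^2 = 20530, Σu^2·u = 2360, Σu^2 = 286, Σu·u = 286, Σu = 38, Σ1 = 7.
And Σu^2·w = -37316, Σu·w = -4318, Σw = -528.
So AᵀA·[a, b, c]ᵀ = Aᵀw: [[20530, 2360, 286]; [2360, 286, 38]; [286, 38, 7]]·[a, b, c]ᵀ = [-37316, -4318, -528]ᵀ.
Row-reducing yields a = -488/313, b = -6815/2817, c = 3958/2817.

c = 1.405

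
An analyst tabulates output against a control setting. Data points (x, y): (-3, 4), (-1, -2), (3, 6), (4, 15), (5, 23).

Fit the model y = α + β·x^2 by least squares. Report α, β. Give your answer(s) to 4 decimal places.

α = -3.8000, β = 1.0833

Entries of AᵀA: Σ1 = 5, Σx^2 = 60, Σx^2·x^2 = 1044.
Moment sums: Σy = 46, Σx^2·y = 903.
So AᵀA·[α, β]ᵀ = Aᵀy: [[5, 60]; [60, 1044]]·[α, β]ᵀ = [46, 903]ᵀ.
Eliminating β: 1044·(row 1) − 60·(row 2) gives 1620·α = 1044·46 − 60·903 = -6156, so α = -19/5.
Then β = (903 − 60·(-19/5))/1044 = 13/12.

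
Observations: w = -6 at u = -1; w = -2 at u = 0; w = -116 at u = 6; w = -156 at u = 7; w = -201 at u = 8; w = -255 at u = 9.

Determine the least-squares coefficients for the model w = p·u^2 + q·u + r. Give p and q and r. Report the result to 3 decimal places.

Setting ∂/∂p … = 0 gives: 14355·p + 1799·q + 231·r = -45345;  1799·p + 231·q + 29·r = -5685;  231·p + 29·q + 6·r = -736.
(Σu^2·u^2 = 14355, Σu^2·u = 1799, Σu^2 = 231, Σu·u = 231, Σu = 29, Σ1 = 6, Σu^2·w = -45345, Σu·w = -5685, Σw = -736.)
Row-reducing yields p = -55711/18168, q = -11609/30280, r = -125171/45420.

p = -3.066, q = -0.383, r = -2.756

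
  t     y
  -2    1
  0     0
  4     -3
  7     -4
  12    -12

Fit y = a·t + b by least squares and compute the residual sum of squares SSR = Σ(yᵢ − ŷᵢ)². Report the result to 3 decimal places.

SSR = 7.538

AᵀA·[a, b]ᵀ = Aᵀy reads: 213·a + 21·b = -186;  21·a + 5·b = -18.
Eliminating b: 5·(row 1) − 21·(row 2) gives 624·a = 5·(-186) − 21·(-18) = -552, so a = -23/26.
Then b = ((-18) − 21·(-23/26))/5 = 3/26.
Residuals: -23/26, -3/26, 11/26, 27/13, -3/2; SSR = 98/13.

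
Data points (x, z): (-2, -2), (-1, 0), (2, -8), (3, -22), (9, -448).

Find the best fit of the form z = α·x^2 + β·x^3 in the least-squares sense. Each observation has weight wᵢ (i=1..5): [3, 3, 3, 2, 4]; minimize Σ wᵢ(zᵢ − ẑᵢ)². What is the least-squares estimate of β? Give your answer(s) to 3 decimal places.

β = -0.490

Compute the Gram sums: Σwᵢ·x^2·x^2 = 26505, Σwᵢ·x^2·x^3 = 236679, Σwᵢ·x^3·x^3 = 2127609.
For AᵀWz: Σwᵢ·x^2·z = -145668, Σwᵢ·x^3·z = -1307700.
Normal equations: [[26505, 236679]; [236679, 2127609]]·[α, β]ᵀ = [-145668, -1307700]ᵀ.
det = 26505·2127609 − 236679² = 375327504.
α = ((-145668)·2127609 − 236679·(-1307700))/375327504 = -5825271/5212882; β = (26505·(-1307700) − 236679·(-145668))/375327504 = -2555999/5212882.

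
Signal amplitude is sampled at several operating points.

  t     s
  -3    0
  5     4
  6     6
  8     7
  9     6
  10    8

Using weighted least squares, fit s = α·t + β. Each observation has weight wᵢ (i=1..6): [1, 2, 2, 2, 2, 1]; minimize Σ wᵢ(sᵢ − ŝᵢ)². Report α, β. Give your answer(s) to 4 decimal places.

α = 0.5786, β = 1.7550

With design matrix M, MᵀWM = [[521, 63]; [63, 10]] and MᵀWs = [412, 54]ᵀ.
Eliminating β: 10·(row 1) − 63·(row 2) gives 1241·α = 10·412 − 63·54 = 718, so α = 718/1241.
Then β = (54 − 63·(718/1241))/10 = 2178/1241.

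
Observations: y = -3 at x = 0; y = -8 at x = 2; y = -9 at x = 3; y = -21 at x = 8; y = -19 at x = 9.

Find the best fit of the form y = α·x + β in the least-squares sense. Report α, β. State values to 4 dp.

Entries of AᵀA: Σx·x = 158, Σx = 22, Σ1 = 5.
Right-hand side: Σx·y = -382, Σy = -60.
So AᵀA·[α, β]ᵀ = Aᵀy: [[158, 22]; [22, 5]]·[α, β]ᵀ = [-382, -60]ᵀ.
Δ = 158·5 − 22² = 306.
α = ((-382)·5 − 22·(-60))/306 = -295/153; β = (158·(-60) − 22·(-382))/306 = -538/153.

α = -1.9281, β = -3.5163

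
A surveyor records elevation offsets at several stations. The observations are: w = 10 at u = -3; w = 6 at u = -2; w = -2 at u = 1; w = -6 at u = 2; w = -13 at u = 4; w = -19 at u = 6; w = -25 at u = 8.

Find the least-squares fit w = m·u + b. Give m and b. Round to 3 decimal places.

m = -3.182, b = 0.273

With design matrix A, AᵀA = [[134, 16]; [16, 7]] and Aᵀw = [-422, -49]ᵀ.
det = 134·7 − 16² = 682.
m = ((-422)·7 − 16·(-49))/682 = -35/11; b = (134·(-49) − 16·(-422))/682 = 3/11.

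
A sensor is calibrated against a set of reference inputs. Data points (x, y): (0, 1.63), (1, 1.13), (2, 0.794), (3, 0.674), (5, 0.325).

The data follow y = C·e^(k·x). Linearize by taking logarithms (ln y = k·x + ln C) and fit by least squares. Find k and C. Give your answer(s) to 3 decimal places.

With ln yᵢ as the transformed response and xᵢ as the regressor:
Sums: Σx = 11.0000, Σ(x)² = 39.0000, Σln y = -1.1383, Σx·ln y = -7.1424.
Normal system: [[39.0000, 11.0000]; [11.0000, 5]]·[k, ln C]ᵀ = [-7.1424, -1.1383]ᵀ.
Δ = 39.0000·5 − (11.0000)² = 74.0000; k = (-7.1424·5 − 11.0000·-1.1383)/74.0000 = -0.31338, ln C = (39.0000·-1.1383 − 11.0000·-7.1424)/74.0000 = 0.46177, so C = exp(0.46177) = 1.58688.

k = -0.313, C = 1.587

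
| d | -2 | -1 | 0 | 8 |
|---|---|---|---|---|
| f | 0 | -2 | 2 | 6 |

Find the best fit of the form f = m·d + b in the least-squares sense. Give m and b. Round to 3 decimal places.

The normal system XᵀX·[m, b]ᵀ = Xᵀf is [[69, 5]; [5, 4]]·[m, b]ᵀ = [50, 6]ᵀ.
Eliminating b: 4·(row 1) − 5·(row 2) gives 251·m = 4·50 − 5·6 = 170, so m = 170/251.
Then b = (6 − 5·(170/251))/4 = 164/251.

m = 0.677, b = 0.653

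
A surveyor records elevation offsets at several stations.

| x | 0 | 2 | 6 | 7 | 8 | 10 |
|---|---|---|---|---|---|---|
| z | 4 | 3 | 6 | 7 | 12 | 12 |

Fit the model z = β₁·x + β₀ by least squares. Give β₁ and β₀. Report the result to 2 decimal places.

Entries of AᵀA: Σx·x = 253, Σx = 33, Σ1 = 6.
And Σx·z = 307, Σz = 44.
det = 253·6 − 33² = 429.
β₁ = (307·6 − 33·44)/429 = 10/11; β₀ = (253·44 − 33·307)/429 = 7/3.

β₁ = 0.91, β₀ = 2.33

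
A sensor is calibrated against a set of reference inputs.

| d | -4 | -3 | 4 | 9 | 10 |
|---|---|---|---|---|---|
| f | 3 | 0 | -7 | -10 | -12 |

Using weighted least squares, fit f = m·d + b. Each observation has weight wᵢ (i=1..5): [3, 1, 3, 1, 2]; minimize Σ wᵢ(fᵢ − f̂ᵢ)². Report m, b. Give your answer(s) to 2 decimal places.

m = -1.04, b = -1.90

Sums needed: Σwᵢ·d·d = 386, Σwᵢ·d = 26, Σwᵢ·1 = 10.
Right-hand side: Σwᵢ·d·f = -450, Σwᵢ·f = -46.
So XᵀWX·[m, b]ᵀ = XᵀWf: [[386, 26]; [26, 10]]·[m, b]ᵀ = [-450, -46]ᵀ.
Eliminating b: 10·(row 1) − 26·(row 2) gives 3184·m = 10·(-450) − 26·(-46) = -3304, so m = -413/398.
Then b = ((-46) − 26·(-413/398))/10 = -757/398.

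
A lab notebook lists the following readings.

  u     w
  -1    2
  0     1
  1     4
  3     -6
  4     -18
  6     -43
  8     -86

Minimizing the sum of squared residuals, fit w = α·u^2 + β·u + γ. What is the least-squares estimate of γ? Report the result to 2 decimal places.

Forming XᵀX = [[5731, 819, 127]; [819, 127, 21]; [127, 21, 7]] and Xᵀw = [-7388, -1034, -146]ᵀ gives XᵀX·[α, β, γ]ᵀ = Xᵀw.
Row-reducing yields α = -24650/16027, β = 19447/16027, γ = 54603/16027.

γ = 3.41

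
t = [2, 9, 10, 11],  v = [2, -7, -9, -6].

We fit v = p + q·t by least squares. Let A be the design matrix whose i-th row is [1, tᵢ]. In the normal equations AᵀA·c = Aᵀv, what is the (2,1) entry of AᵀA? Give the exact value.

32

Row 2 ↔ basis t, column 1 ↔ basis 1, so (AᵀA)_{2,1} = Σᵢ t = (2)·(1) + (9)·(1) + (10)·(1) + (11)·(1) = 32.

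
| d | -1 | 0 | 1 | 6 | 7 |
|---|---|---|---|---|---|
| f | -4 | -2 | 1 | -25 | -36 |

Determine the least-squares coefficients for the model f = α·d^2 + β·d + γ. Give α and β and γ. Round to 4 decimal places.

Compute the Gram sums: Σd^2·d^2 = 3699, Σd^2·d = 559, Σd^2 = 87, Σd·d = 87, Σd = 13, Σ1 = 5.
Right-hand side: Σd^2·f = -2667, Σd·f = -397, Σf = -66.
MᵀM·[α, β, γ]ᵀ = Mᵀf becomes [[3699, 559, 87]; [559, 87, 13]; [87, 13, 5]]·[α, β, γ]ᵀ = [-2667, -397, -66]ᵀ.
Inverting the 3×3 Gram matrix, [α, β, γ]ᵀ = [-14441/13742, 32115/13742, -6810/6871]ᵀ.

α = -1.0509, β = 2.3370, γ = -0.9911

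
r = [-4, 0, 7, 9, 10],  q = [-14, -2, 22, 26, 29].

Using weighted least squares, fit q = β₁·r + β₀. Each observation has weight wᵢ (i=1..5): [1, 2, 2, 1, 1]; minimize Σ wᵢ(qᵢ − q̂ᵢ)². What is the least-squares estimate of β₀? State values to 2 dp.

β₀ = -1.52

Entries of XᵀWX: Σwᵢ·r·r = 295, Σwᵢ·r = 29, Σwᵢ·1 = 7.
For XᵀWq: Σwᵢ·r·q = 888, Σwᵢ·q = 81.
XᵀWX·[β₁, β₀]ᵀ = XᵀWq becomes [[295, 29]; [29, 7]]·[β₁, β₀]ᵀ = [888, 81]ᵀ.
Δ = 295·7 − 29² = 1224.
β₁ = (888·7 − 29·81)/1224 = 1289/408; β₀ = (295·81 − 29·888)/1224 = -619/408.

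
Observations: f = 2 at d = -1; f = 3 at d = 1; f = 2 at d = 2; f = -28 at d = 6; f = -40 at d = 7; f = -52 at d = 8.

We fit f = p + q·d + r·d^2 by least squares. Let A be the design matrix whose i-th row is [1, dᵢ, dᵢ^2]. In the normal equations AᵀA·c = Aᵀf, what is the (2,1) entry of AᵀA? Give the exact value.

Row 2 ↔ basis d, column 1 ↔ basis 1, so (AᵀA)_{2,1} = Σᵢ d = (-1)·(1) + (1)·(1) + (2)·(1) + (6)·(1) + (7)·(1) + (8)·(1) = 23.

23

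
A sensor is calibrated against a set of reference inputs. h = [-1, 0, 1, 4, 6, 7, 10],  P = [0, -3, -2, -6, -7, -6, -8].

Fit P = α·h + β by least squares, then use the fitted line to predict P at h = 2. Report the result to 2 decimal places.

P̂ = -3.32

Compute the Gram sums: Σh·h = 203, Σh = 27, Σ1 = 7.
Moment sums: Σh·P = -190, ΣP = -32.
AᵀA·[α, β]ᵀ = AᵀP becomes [[203, 27]; [27, 7]]·[α, β]ᵀ = [-190, -32]ᵀ.
Δ = 203·7 − 27² = 692.
α = ((-190)·7 − 27·(-32))/692 = -233/346; β = (203·(-32) − 27·(-190))/692 = -683/346.
At h = 2: P̂ = (-233/346)·(2) + (-683/346)·(1) = -1149/346.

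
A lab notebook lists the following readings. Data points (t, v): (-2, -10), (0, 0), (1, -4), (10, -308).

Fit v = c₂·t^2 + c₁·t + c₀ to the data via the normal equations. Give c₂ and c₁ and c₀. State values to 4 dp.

Forming MᵀM = [[10017, 993, 105]; [993, 105, 9]; [105, 9, 4]] and Mᵀv = [-30844, -3064, -322]ᵀ gives MᵀM·[c₂, c₁, c₀]ᵀ = Mᵀv.
Solving the 3×3 system (Gaussian elimination) gives c₂ = -42421/14226, c₁ = -13919/14226, c₀ = -54/2371.

c₂ = -2.9819, c₁ = -0.9784, c₀ = -0.0228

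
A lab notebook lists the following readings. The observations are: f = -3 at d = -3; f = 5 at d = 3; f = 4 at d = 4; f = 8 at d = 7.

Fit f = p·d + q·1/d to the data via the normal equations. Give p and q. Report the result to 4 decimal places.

Compute the Gram sums: Σd·d = 83, Σd·1/d = 4, Σ1/d·1/d = 2153/7056.
For Mᵀf: Σd·f = 96, Σ1/d·f = 101/21.
Determinant 83·(2153/7056) − 4² = 65803/7056.
p = (96·(2153/7056) − 4·(101/21))/(65803/7056) = 70944/65803; q = (83·(101/21) − 4·96)/(65803/7056) = 107184/65803.

p = 1.0781, q = 1.6289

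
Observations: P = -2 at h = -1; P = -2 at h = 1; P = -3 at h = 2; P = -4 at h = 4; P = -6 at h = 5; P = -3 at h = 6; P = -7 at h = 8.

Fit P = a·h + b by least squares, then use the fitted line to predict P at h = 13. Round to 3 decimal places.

P̂ = -8.688

Entries of AᵀA: Σh·h = 147, Σh = 25, Σ1 = 7.
And Σh·P = -126, ΣP = -27.
det = 147·7 − 25² = 404.
a = ((-126)·7 − 25·(-27))/404 = -207/404; b = (147·(-27) − 25·(-126))/404 = -819/404.
At h = 13: P̂ = (-207/404)·(13) + (-819/404)·(1) = -1755/202.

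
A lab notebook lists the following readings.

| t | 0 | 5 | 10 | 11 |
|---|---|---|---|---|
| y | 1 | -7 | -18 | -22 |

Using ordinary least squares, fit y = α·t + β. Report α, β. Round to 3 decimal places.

α = -2.052, β = 1.838

The normal system AᵀA·[α, β]ᵀ = Aᵀy is [[246, 26]; [26, 4]]·[α, β]ᵀ = [-457, -46]ᵀ.
det = 246·4 − 26² = 308.
α = ((-457)·4 − 26·(-46))/308 = -158/77; β = (246·(-46) − 26·(-457))/308 = 283/154.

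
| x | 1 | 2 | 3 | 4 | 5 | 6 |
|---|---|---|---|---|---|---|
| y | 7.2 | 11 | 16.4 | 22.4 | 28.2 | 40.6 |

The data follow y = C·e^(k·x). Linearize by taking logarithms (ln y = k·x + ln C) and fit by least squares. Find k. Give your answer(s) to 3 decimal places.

k = 0.337

With ln yᵢ as the transformed response and xᵢ as the regressor:
AᵀA = [[91.0000, 21.0000]; [21.0000, 6]], rhs = [66.5172, 17.3214]ᵀ  (here Σx = 21.0000, Σ(x)² = 91.0000, Σln y = 17.3214, Σx·ln y = 66.5172).
Solving (det = 105.0000): k = 0.33670, ln C = 1.70845.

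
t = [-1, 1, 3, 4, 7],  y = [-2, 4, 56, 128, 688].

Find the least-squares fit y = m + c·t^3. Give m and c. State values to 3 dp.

m = 0.974, c = 2.003

Compute the Gram sums: Σ1 = 5, Σt^3 = 434, Σt^3·t^3 = 122476.
Right-hand side: Σy = 874, Σt^3·y = 245694.
MᵀM·[m, c]ᵀ = Mᵀy becomes [[5, 434]; [434, 122476]]·[m, c]ᵀ = [874, 245694]ᵀ.
Determinant 5·122476 − 434² = 424024.
m = (874·122476 − 434·245694)/424024 = 103207/106006; c = (5·245694 − 434·874)/424024 = 424577/212012.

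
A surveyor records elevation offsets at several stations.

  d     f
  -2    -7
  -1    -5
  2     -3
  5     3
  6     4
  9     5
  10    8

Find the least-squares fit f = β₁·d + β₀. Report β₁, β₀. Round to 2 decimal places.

Entries of MᵀM: Σd·d = 251, Σd = 29, Σ1 = 7.
And Σd·f = 177, Σf = 5.
Determinant 251·7 − 29² = 916.
β₁ = (177·7 − 29·5)/916 = 547/458; β₀ = (251·5 − 29·177)/916 = -1939/458.

β₁ = 1.19, β₀ = -4.23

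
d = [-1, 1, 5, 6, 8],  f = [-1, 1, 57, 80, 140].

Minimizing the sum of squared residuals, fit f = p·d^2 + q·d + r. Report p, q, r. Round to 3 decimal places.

Entries of AᵀA: Σd^2·d^2 = 6019, Σd^2·d = 853, Σd^2 = 127, Σd·d = 127, Σd = 19, Σ1 = 5.
For Aᵀf: Σd^2·f = 13265, Σd·f = 1887, Σf = 277.
Row-reducing yields p = 40373/19839, q = 29188/19839, r = -12436/6613.

p = 2.035, q = 1.471, r = -1.881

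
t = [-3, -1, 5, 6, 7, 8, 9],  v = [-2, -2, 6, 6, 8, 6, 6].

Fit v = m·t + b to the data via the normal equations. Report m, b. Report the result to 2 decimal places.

m = 0.85, b = 0.26

With design matrix A, AᵀA = [[265, 31]; [31, 7]] and Aᵀv = [232, 28]ᵀ.
Δ = 265·7 − 31² = 894.
m = (232·7 − 31·28)/894 = 126/149; b = (265·28 − 31·232)/894 = 38/149.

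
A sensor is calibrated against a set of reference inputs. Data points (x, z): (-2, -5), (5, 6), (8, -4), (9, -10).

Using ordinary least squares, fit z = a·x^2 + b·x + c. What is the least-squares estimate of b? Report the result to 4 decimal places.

The normal system AᵀA·[a, b, c]ᵀ = Aᵀz is [[11298, 1358, 174]; [1358, 174, 20]; [174, 20, 4]]·[a, b, c]ᵀ = [-936, -82, -13]ᵀ.
Row-reducing yields a = -19121/37802, b = 117411/37802, c = 1486/461.

b = 3.1059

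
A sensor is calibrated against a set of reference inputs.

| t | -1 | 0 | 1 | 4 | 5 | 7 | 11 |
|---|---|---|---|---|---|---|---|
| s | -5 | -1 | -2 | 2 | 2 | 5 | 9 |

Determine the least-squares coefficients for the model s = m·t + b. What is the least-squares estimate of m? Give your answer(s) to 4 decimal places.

m = 1.0696

Sums needed: Σt·t = 213, Σt = 27, Σ1 = 7.
And Σt·s = 155, Σs = 10.
MᵀM·[m, b]ᵀ = Mᵀs becomes [[213, 27]; [27, 7]]·[m, b]ᵀ = [155, 10]ᵀ.
Eliminating b: 7·(row 1) − 27·(row 2) gives 762·m = 7·155 − 27·10 = 815, so m = 815/762.
Then b = (10 − 27·(815/762))/7 = -685/254.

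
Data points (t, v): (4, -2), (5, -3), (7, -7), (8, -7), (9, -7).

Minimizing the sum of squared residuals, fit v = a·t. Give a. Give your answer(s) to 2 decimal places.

a = -0.81

Sums needed: Σt·t = 235.
For Mᵀv: Σt·v = -191.
MᵀM·[a]ᵀ = Mᵀv becomes [[235]]·[a]ᵀ = [-191]ᵀ.
Hence a = -191 / 235 ≈ -0.812766.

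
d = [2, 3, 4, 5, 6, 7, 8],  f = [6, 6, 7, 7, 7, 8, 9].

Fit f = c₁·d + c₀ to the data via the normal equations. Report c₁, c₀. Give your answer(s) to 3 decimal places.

Compute the Gram sums: Σd·d = 203, Σd = 35, Σ1 = 7.
Moment sums: Σd·f = 263, Σf = 50.
Normal equations: [[203, 35]; [35, 7]]·[c₁, c₀]ᵀ = [263, 50]ᵀ.
Eliminating c₀: 7·(row 1) − 35·(row 2) gives 196·c₁ = 7·263 − 35·50 = 91, so c₁ = 13/28.
Then c₀ = (50 − 35·(13/28))/7 = 135/28.

c₁ = 0.464, c₀ = 4.821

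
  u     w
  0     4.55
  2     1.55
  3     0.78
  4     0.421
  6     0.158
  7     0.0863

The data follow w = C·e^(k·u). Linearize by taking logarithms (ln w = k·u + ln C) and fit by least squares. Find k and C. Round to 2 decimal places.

With ln wᵢ as the transformed response and uᵢ as the regressor:
Σu = 22.0000, Σ(u)² = 114.0000, Σln w = -3.4553, Σu·ln w = -31.5498.
Normal system: [[114.0000, 22.0000]; [22.0000, 6]]·[k, ln C]ᵀ = [-31.5498, -3.4553]ᵀ.
Solving (det = 200.0000): k = -0.56641, ln C = 1.50096, so C = exp(1.50096) = 4.48601.

k = -0.57, C = 4.49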